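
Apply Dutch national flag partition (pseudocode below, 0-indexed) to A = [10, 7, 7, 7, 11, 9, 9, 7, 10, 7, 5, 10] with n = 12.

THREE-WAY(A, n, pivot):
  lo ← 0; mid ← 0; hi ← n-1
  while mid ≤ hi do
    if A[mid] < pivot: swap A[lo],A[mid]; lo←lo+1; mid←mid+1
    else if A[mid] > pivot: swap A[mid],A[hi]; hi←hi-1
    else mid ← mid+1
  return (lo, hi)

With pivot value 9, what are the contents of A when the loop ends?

pivot = 9; lo=0, mid=0, hi=11
A[mid]=10>9: swap A[0],A[11]; hi=10 → [10, 7, 7, 7, 11, 9, 9, 7, 10, 7, 5, 10]
A[mid]=10>9: swap A[0],A[10]; hi=9 → [5, 7, 7, 7, 11, 9, 9, 7, 10, 7, 10, 10]
A[mid]=5<9: swap A[0],A[0]; lo=1,mid=1 → [5, 7, 7, 7, 11, 9, 9, 7, 10, 7, 10, 10]
A[mid]=7<9: swap A[1],A[1]; lo=2,mid=2 → [5, 7, 7, 7, 11, 9, 9, 7, 10, 7, 10, 10]
A[mid]=7<9: swap A[2],A[2]; lo=3,mid=3 → [5, 7, 7, 7, 11, 9, 9, 7, 10, 7, 10, 10]
A[mid]=7<9: swap A[3],A[3]; lo=4,mid=4 → [5, 7, 7, 7, 11, 9, 9, 7, 10, 7, 10, 10]
A[mid]=11>9: swap A[4],A[9]; hi=8 → [5, 7, 7, 7, 7, 9, 9, 7, 10, 11, 10, 10]
A[mid]=7<9: swap A[4],A[4]; lo=5,mid=5 → [5, 7, 7, 7, 7, 9, 9, 7, 10, 11, 10, 10]
A[mid]=9=9: mid=6
A[mid]=9=9: mid=7
A[mid]=7<9: swap A[5],A[7]; lo=6,mid=8 → [5, 7, 7, 7, 7, 7, 9, 9, 10, 11, 10, 10]
A[mid]=10>9: swap A[8],A[8]; hi=7 → [5, 7, 7, 7, 7, 7, 9, 9, 10, 11, 10, 10]
end: lo=6, hi=7; A = [5, 7, 7, 7, 7, 7, 9, 9, 10, 11, 10, 10]

[5, 7, 7, 7, 7, 7, 9, 9, 10, 11, 10, 10]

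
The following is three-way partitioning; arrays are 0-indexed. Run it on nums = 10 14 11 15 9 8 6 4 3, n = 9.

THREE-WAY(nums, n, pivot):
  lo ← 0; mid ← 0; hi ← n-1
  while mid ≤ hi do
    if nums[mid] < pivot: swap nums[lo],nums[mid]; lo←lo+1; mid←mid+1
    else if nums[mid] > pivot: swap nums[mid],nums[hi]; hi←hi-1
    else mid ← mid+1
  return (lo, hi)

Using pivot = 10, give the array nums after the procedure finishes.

lo=0 mid=0 hi=8
10=10: mid=1
14>10: swap(1,8), hi=7 ⇒ 10 3 11 15 9 8 6 4 14
3<10: swap(0,1), lo=1 mid=2 ⇒ 3 10 11 15 9 8 6 4 14
11>10: swap(2,7), hi=6 ⇒ 3 10 4 15 9 8 6 11 14
4<10: swap(1,2), lo=2 mid=3 ⇒ 3 4 10 15 9 8 6 11 14
15>10: swap(3,6), hi=5 ⇒ 3 4 10 6 9 8 15 11 14
6<10: swap(2,3), lo=3 mid=4 ⇒ 3 4 6 10 9 8 15 11 14
9<10: swap(3,4), lo=4 mid=5 ⇒ 3 4 6 9 10 8 15 11 14
8<10: swap(4,5), lo=5 mid=6 ⇒ 3 4 6 9 8 10 15 11 14
done. lo=5 hi=5; nums=3 4 6 9 8 10 15 11 14

3 4 6 9 8 10 15 11 14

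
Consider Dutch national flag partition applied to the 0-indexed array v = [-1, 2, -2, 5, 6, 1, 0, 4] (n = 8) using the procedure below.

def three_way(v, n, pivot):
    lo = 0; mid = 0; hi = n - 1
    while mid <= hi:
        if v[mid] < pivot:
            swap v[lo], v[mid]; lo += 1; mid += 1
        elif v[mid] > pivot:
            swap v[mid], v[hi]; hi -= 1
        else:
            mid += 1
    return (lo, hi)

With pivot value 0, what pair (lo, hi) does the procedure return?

(2, 2)

lo=0 mid=0 hi=7
-1<0: swap(0,0), lo=1 mid=1 ⇒ [-1, 2, -2, 5, 6, 1, 0, 4]
2>0: swap(1,7), hi=6 ⇒ [-1, 4, -2, 5, 6, 1, 0, 2]
4>0: swap(1,6), hi=5 ⇒ [-1, 0, -2, 5, 6, 1, 4, 2]
0=0: mid=2
-2<0: swap(1,2), lo=2 mid=3 ⇒ [-1, -2, 0, 5, 6, 1, 4, 2]
5>0: swap(3,5), hi=4 ⇒ [-1, -2, 0, 1, 6, 5, 4, 2]
1>0: swap(3,4), hi=3 ⇒ [-1, -2, 0, 6, 1, 5, 4, 2]
6>0: swap(3,3), hi=2 ⇒ [-1, -2, 0, 6, 1, 5, 4, 2]
done. lo=2 hi=2; v=[-1, -2, 0, 6, 1, 5, 4, 2]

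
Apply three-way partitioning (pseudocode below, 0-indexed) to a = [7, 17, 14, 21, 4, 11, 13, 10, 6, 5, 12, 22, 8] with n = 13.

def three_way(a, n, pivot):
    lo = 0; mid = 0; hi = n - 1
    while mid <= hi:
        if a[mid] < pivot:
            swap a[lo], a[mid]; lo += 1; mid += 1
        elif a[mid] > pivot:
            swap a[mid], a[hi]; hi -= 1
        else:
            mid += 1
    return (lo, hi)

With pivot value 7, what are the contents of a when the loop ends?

pivot = 7; lo=0, mid=0, hi=12
a[mid]=7=7: mid=1
a[mid]=17>7: swap a[1],a[12]; hi=11 → [7, 8, 14, 21, 4, 11, 13, 10, 6, 5, 12, 22, 17]
a[mid]=8>7: swap a[1],a[11]; hi=10 → [7, 22, 14, 21, 4, 11, 13, 10, 6, 5, 12, 8, 17]
a[mid]=22>7: swap a[1],a[10]; hi=9 → [7, 12, 14, 21, 4, 11, 13, 10, 6, 5, 22, 8, 17]
a[mid]=12>7: swap a[1],a[9]; hi=8 → [7, 5, 14, 21, 4, 11, 13, 10, 6, 12, 22, 8, 17]
a[mid]=5<7: swap a[0],a[1]; lo=1,mid=2 → [5, 7, 14, 21, 4, 11, 13, 10, 6, 12, 22, 8, 17]
a[mid]=14>7: swap a[2],a[8]; hi=7 → [5, 7, 6, 21, 4, 11, 13, 10, 14, 12, 22, 8, 17]
a[mid]=6<7: swap a[1],a[2]; lo=2,mid=3 → [5, 6, 7, 21, 4, 11, 13, 10, 14, 12, 22, 8, 17]
a[mid]=21>7: swap a[3],a[7]; hi=6 → [5, 6, 7, 10, 4, 11, 13, 21, 14, 12, 22, 8, 17]
a[mid]=10>7: swap a[3],a[6]; hi=5 → [5, 6, 7, 13, 4, 11, 10, 21, 14, 12, 22, 8, 17]
a[mid]=13>7: swap a[3],a[5]; hi=4 → [5, 6, 7, 11, 4, 13, 10, 21, 14, 12, 22, 8, 17]
a[mid]=11>7: swap a[3],a[4]; hi=3 → [5, 6, 7, 4, 11, 13, 10, 21, 14, 12, 22, 8, 17]
a[mid]=4<7: swap a[2],a[3]; lo=3,mid=4 → [5, 6, 4, 7, 11, 13, 10, 21, 14, 12, 22, 8, 17]
end: lo=3, hi=3; a = [5, 6, 4, 7, 11, 13, 10, 21, 14, 12, 22, 8, 17]

[5, 6, 4, 7, 11, 13, 10, 21, 14, 12, 22, 8, 17]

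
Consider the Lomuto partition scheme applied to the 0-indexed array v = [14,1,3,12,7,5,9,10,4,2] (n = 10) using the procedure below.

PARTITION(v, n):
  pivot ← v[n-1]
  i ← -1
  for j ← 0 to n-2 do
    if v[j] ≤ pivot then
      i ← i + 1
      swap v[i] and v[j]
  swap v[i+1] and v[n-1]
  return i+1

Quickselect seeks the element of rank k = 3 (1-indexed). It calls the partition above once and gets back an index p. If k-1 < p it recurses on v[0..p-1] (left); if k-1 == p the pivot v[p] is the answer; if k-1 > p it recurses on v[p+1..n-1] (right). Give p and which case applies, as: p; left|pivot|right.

pivot = v[9] = 2; i = -1
j=0: v[0]=14 > 2 → no swap
j=1: v[1]=1 ≤ 2 → i=0, swap v[0],v[1] → [1,14,3,12,7,5,9,10,4,2]
j=2: v[2]=3 > 2 → no swap
j=3: v[3]=12 > 2 → no swap
j=4: v[4]=7 > 2 → no swap
j=5: v[5]=5 > 2 → no swap
j=6: v[6]=9 > 2 → no swap
j=7: v[7]=10 > 2 → no swap
j=8: v[8]=4 > 2 → no swap
final swap v[1],v[9] → [1,2,3,12,7,5,9,10,4,14]; return 1
p = 1; k-1 = 2 > 1 ⇒ right

1; right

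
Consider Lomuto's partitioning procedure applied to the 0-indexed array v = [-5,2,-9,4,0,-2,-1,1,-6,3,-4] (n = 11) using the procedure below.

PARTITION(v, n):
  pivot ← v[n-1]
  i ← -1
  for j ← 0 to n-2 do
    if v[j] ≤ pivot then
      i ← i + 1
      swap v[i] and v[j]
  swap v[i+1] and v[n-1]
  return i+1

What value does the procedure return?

pivot = v[10] = -4; i = -1
j=0: v[0]=-5 ≤ -4 → i=0, swap v[0],v[0] (no change) → [-5,2,-9,4,0,-2,-1,1,-6,3,-4]
j=1: v[1]=2 > -4 → no swap
j=2: v[2]=-9 ≤ -4 → i=1, swap v[1],v[2] → [-5,-9,2,4,0,-2,-1,1,-6,3,-4]
j=3: v[3]=4 > -4 → no swap
j=4: v[4]=0 > -4 → no swap
j=5: v[5]=-2 > -4 → no swap
j=6: v[6]=-1 > -4 → no swap
j=7: v[7]=1 > -4 → no swap
j=8: v[8]=-6 ≤ -4 → i=2, swap v[2],v[8] → [-5,-9,-6,4,0,-2,-1,1,2,3,-4]
j=9: v[9]=3 > -4 → no swap
final swap v[3],v[10] → [-5,-9,-6,-4,0,-2,-1,1,2,3,4]; return 3

3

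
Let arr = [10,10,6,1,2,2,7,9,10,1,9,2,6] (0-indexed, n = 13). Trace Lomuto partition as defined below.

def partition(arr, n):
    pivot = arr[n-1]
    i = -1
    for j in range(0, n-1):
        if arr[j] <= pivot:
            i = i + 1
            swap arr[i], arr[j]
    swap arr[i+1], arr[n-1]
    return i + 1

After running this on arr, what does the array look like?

[6,1,2,2,1,2,6,9,10,10,9,10,7]

pivot = arr[12] = 6; i = -1
j=0: arr[0]=10 > 6 → no swap
j=1: arr[1]=10 > 6 → no swap
j=2: arr[2]=6 ≤ 6 → i=0, swap arr[0],arr[2] → [6,10,10,1,2,2,7,9,10,1,9,2,6]
j=3: arr[3]=1 ≤ 6 → i=1, swap arr[1],arr[3] → [6,1,10,10,2,2,7,9,10,1,9,2,6]
j=4: arr[4]=2 ≤ 6 → i=2, swap arr[2],arr[4] → [6,1,2,10,10,2,7,9,10,1,9,2,6]
j=5: arr[5]=2 ≤ 6 → i=3, swap arr[3],arr[5] → [6,1,2,2,10,10,7,9,10,1,9,2,6]
j=6: arr[6]=7 > 6 → no swap
j=7: arr[7]=9 > 6 → no swap
j=8: arr[8]=10 > 6 → no swap
j=9: arr[9]=1 ≤ 6 → i=4, swap arr[4],arr[9] → [6,1,2,2,1,10,7,9,10,10,9,2,6]
j=10: arr[10]=9 > 6 → no swap
j=11: arr[11]=2 ≤ 6 → i=5, swap arr[5],arr[11] → [6,1,2,2,1,2,7,9,10,10,9,10,6]
final swap arr[6],arr[12] → [6,1,2,2,1,2,6,9,10,10,9,10,7]; return 6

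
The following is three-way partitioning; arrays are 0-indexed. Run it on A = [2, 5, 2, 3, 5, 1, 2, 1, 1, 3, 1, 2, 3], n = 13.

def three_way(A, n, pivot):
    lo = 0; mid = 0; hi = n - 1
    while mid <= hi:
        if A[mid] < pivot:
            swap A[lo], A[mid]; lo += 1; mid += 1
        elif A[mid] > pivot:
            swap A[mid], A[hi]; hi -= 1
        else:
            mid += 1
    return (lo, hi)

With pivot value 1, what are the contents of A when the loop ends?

[1, 1, 1, 1, 5, 2, 3, 2, 3, 5, 2, 3, 2]

pivot = 1; lo=0, mid=0, hi=12
A[mid]=2>1: swap A[0],A[12]; hi=11 → [3, 5, 2, 3, 5, 1, 2, 1, 1, 3, 1, 2, 2]
A[mid]=3>1: swap A[0],A[11]; hi=10 → [2, 5, 2, 3, 5, 1, 2, 1, 1, 3, 1, 3, 2]
A[mid]=2>1: swap A[0],A[10]; hi=9 → [1, 5, 2, 3, 5, 1, 2, 1, 1, 3, 2, 3, 2]
A[mid]=1=1: mid=1
A[mid]=5>1: swap A[1],A[9]; hi=8 → [1, 3, 2, 3, 5, 1, 2, 1, 1, 5, 2, 3, 2]
A[mid]=3>1: swap A[1],A[8]; hi=7 → [1, 1, 2, 3, 5, 1, 2, 1, 3, 5, 2, 3, 2]
A[mid]=1=1: mid=2
A[mid]=2>1: swap A[2],A[7]; hi=6 → [1, 1, 1, 3, 5, 1, 2, 2, 3, 5, 2, 3, 2]
A[mid]=1=1: mid=3
A[mid]=3>1: swap A[3],A[6]; hi=5 → [1, 1, 1, 2, 5, 1, 3, 2, 3, 5, 2, 3, 2]
A[mid]=2>1: swap A[3],A[5]; hi=4 → [1, 1, 1, 1, 5, 2, 3, 2, 3, 5, 2, 3, 2]
A[mid]=1=1: mid=4
A[mid]=5>1: swap A[4],A[4]; hi=3 → [1, 1, 1, 1, 5, 2, 3, 2, 3, 5, 2, 3, 2]
end: lo=0, hi=3; A = [1, 1, 1, 1, 5, 2, 3, 2, 3, 5, 2, 3, 2]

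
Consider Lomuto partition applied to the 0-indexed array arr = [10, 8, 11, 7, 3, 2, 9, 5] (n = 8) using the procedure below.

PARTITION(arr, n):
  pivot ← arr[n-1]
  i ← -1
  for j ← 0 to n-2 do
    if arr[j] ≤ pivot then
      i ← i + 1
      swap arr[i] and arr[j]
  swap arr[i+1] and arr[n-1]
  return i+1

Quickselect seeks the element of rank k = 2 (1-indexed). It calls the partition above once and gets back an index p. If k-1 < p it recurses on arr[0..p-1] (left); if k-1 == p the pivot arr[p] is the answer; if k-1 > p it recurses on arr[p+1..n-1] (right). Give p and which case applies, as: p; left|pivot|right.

pivot = arr[7] = 5; i = -1
j=0: arr[0]=10 > 5 → no swap
j=1: arr[1]=8 > 5 → no swap
j=2: arr[2]=11 > 5 → no swap
j=3: arr[3]=7 > 5 → no swap
j=4: arr[4]=3 ≤ 5 → i=0, swap arr[0],arr[4] → [3, 8, 11, 7, 10, 2, 9, 5]
j=5: arr[5]=2 ≤ 5 → i=1, swap arr[1],arr[5] → [3, 2, 11, 7, 10, 8, 9, 5]
j=6: arr[6]=9 > 5 → no swap
final swap arr[2],arr[7] → [3, 2, 5, 7, 10, 8, 9, 11]; return 2
p = 2; k-1 = 1 < 2 ⇒ left

2; left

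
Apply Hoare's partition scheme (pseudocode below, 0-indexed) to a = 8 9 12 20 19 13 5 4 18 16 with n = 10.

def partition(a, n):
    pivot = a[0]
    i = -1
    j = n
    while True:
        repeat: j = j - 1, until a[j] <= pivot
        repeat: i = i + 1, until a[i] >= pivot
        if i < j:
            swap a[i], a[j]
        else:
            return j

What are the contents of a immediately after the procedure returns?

4 5 12 20 19 13 9 8 18 16

pivot = a[0] = 8; i = -1, j = 10
j→7 (a[7]=4≤8), i→0 (a[0]=8≥8); i<j, swap → 4 9 12 20 19 13 5 8 18 16
j→6 (a[6]=5≤8), i→1 (a[1]=9≥8); i<j, swap → 4 5 12 20 19 13 9 8 18 16
j→1, i→2; i≥j, return j=1. a = 4 5 12 20 19 13 9 8 18 16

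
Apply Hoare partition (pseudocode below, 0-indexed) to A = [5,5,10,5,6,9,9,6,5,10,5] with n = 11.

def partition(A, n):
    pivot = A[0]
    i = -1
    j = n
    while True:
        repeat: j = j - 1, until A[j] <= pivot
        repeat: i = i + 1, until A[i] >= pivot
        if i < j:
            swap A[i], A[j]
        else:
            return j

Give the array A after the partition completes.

pivot = A[0] = 5; i = -1, j = 11
j→10 (A[10]=5≤5), i→0 (A[0]=5≥5); i<j, swap → [5,5,10,5,6,9,9,6,5,10,5]
j→8 (A[8]=5≤5), i→1 (A[1]=5≥5); i<j, swap → [5,5,10,5,6,9,9,6,5,10,5]
j→3 (A[3]=5≤5), i→2 (A[2]=10≥5); i<j, swap → [5,5,5,10,6,9,9,6,5,10,5]
j→2, i→3; i≥j, return j=2. A = [5,5,5,10,6,9,9,6,5,10,5]

[5,5,5,10,6,9,9,6,5,10,5]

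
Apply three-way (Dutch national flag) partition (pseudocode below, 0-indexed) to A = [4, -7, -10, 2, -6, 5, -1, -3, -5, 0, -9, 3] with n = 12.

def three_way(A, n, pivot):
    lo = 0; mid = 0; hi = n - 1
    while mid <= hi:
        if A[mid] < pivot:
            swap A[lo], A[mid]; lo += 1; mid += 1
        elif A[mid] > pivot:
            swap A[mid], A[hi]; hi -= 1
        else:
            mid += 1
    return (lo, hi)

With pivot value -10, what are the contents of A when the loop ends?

[-10, -7, 2, -6, 5, -1, -3, -5, 0, -9, 3, 4]

lo=0 mid=0 hi=11
4>-10: swap(0,11), hi=10 ⇒ [3, -7, -10, 2, -6, 5, -1, -3, -5, 0, -9, 4]
3>-10: swap(0,10), hi=9 ⇒ [-9, -7, -10, 2, -6, 5, -1, -3, -5, 0, 3, 4]
-9>-10: swap(0,9), hi=8 ⇒ [0, -7, -10, 2, -6, 5, -1, -3, -5, -9, 3, 4]
0>-10: swap(0,8), hi=7 ⇒ [-5, -7, -10, 2, -6, 5, -1, -3, 0, -9, 3, 4]
-5>-10: swap(0,7), hi=6 ⇒ [-3, -7, -10, 2, -6, 5, -1, -5, 0, -9, 3, 4]
-3>-10: swap(0,6), hi=5 ⇒ [-1, -7, -10, 2, -6, 5, -3, -5, 0, -9, 3, 4]
-1>-10: swap(0,5), hi=4 ⇒ [5, -7, -10, 2, -6, -1, -3, -5, 0, -9, 3, 4]
5>-10: swap(0,4), hi=3 ⇒ [-6, -7, -10, 2, 5, -1, -3, -5, 0, -9, 3, 4]
-6>-10: swap(0,3), hi=2 ⇒ [2, -7, -10, -6, 5, -1, -3, -5, 0, -9, 3, 4]
2>-10: swap(0,2), hi=1 ⇒ [-10, -7, 2, -6, 5, -1, -3, -5, 0, -9, 3, 4]
-10=-10: mid=1
-7>-10: swap(1,1), hi=0 ⇒ [-10, -7, 2, -6, 5, -1, -3, -5, 0, -9, 3, 4]
done. lo=0 hi=0; A=[-10, -7, 2, -6, 5, -1, -3, -5, 0, -9, 3, 4]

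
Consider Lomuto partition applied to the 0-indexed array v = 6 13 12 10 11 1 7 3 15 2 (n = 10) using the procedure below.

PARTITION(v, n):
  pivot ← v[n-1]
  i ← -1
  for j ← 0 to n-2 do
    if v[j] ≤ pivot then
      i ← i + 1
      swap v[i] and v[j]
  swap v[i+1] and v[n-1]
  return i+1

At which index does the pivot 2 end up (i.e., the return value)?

pivot = v[9] = 2; i = -1
j=0: v[0]=6 > 2 → no swap
j=1: v[1]=13 > 2 → no swap
j=2: v[2]=12 > 2 → no swap
j=3: v[3]=10 > 2 → no swap
j=4: v[4]=11 > 2 → no swap
j=5: v[5]=1 ≤ 2 → i=0, swap v[0],v[5] → 1 13 12 10 11 6 7 3 15 2
j=6: v[6]=7 > 2 → no swap
j=7: v[7]=3 > 2 → no swap
j=8: v[8]=15 > 2 → no swap
final swap v[1],v[9] → 1 2 12 10 11 6 7 3 15 13; return 1

1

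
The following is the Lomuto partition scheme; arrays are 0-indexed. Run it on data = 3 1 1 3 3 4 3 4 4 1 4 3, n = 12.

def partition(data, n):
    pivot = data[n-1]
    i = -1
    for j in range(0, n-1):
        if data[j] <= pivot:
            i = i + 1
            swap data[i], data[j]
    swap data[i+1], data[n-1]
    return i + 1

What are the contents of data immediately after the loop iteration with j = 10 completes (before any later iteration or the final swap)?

3 1 1 3 3 3 1 4 4 4 4 3

pivot = data[11] = 3; i = -1
j=0: data[0]=3 ≤ 3 → i=0, swap data[0],data[0] (no change) → 3 1 1 3 3 4 3 4 4 1 4 3
j=1: data[1]=1 ≤ 3 → i=1, swap data[1],data[1] (no change) → 3 1 1 3 3 4 3 4 4 1 4 3
j=2: data[2]=1 ≤ 3 → i=2, swap data[2],data[2] (no change) → 3 1 1 3 3 4 3 4 4 1 4 3
j=3: data[3]=3 ≤ 3 → i=3, swap data[3],data[3] (no change) → 3 1 1 3 3 4 3 4 4 1 4 3
j=4: data[4]=3 ≤ 3 → i=4, swap data[4],data[4] (no change) → 3 1 1 3 3 4 3 4 4 1 4 3
j=5: data[5]=4 > 3 → no swap
j=6: data[6]=3 ≤ 3 → i=5, swap data[5],data[6] → 3 1 1 3 3 3 4 4 4 1 4 3
j=7: data[7]=4 > 3 → no swap
j=8: data[8]=4 > 3 → no swap
j=9: data[9]=1 ≤ 3 → i=6, swap data[6],data[9] → 3 1 1 3 3 3 1 4 4 4 4 3
j=10: data[10]=4 > 3 → no swap
(after j=10) data = 3 1 1 3 3 3 1 4 4 4 4 3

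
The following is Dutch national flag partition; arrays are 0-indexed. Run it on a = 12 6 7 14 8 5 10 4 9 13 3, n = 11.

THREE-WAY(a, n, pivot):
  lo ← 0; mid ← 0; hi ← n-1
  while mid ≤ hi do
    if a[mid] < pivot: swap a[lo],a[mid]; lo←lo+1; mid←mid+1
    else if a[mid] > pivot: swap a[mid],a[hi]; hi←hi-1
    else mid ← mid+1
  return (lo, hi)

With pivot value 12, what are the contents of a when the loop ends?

6 7 3 8 5 10 4 9 12 13 14

lo=0 mid=0 hi=10
12=12: mid=1
6<12: swap(0,1), lo=1 mid=2 ⇒ 6 12 7 14 8 5 10 4 9 13 3
7<12: swap(1,2), lo=2 mid=3 ⇒ 6 7 12 14 8 5 10 4 9 13 3
14>12: swap(3,10), hi=9 ⇒ 6 7 12 3 8 5 10 4 9 13 14
3<12: swap(2,3), lo=3 mid=4 ⇒ 6 7 3 12 8 5 10 4 9 13 14
8<12: swap(3,4), lo=4 mid=5 ⇒ 6 7 3 8 12 5 10 4 9 13 14
5<12: swap(4,5), lo=5 mid=6 ⇒ 6 7 3 8 5 12 10 4 9 13 14
10<12: swap(5,6), lo=6 mid=7 ⇒ 6 7 3 8 5 10 12 4 9 13 14
4<12: swap(6,7), lo=7 mid=8 ⇒ 6 7 3 8 5 10 4 12 9 13 14
9<12: swap(7,8), lo=8 mid=9 ⇒ 6 7 3 8 5 10 4 9 12 13 14
13>12: swap(9,9), hi=8 ⇒ 6 7 3 8 5 10 4 9 12 13 14
done. lo=8 hi=8; a=6 7 3 8 5 10 4 9 12 13 14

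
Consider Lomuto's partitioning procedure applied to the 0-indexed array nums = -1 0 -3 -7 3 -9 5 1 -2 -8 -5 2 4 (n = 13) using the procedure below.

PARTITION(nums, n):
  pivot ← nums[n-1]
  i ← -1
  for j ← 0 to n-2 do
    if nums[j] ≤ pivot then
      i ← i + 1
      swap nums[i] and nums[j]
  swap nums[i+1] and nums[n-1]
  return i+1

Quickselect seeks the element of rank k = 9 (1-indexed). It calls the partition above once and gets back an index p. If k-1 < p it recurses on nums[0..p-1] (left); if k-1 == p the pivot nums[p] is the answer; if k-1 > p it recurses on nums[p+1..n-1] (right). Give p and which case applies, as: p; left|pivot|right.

11; left

pivot = nums[12] = 4; i = -1
j=0: nums[0]=-1 ≤ 4 → i=0, swap nums[0],nums[0] (no change) → -1 0 -3 -7 3 -9 5 1 -2 -8 -5 2 4
j=1: nums[1]=0 ≤ 4 → i=1, swap nums[1],nums[1] (no change) → -1 0 -3 -7 3 -9 5 1 -2 -8 -5 2 4
j=2: nums[2]=-3 ≤ 4 → i=2, swap nums[2],nums[2] (no change) → -1 0 -3 -7 3 -9 5 1 -2 -8 -5 2 4
j=3: nums[3]=-7 ≤ 4 → i=3, swap nums[3],nums[3] (no change) → -1 0 -3 -7 3 -9 5 1 -2 -8 -5 2 4
j=4: nums[4]=3 ≤ 4 → i=4, swap nums[4],nums[4] (no change) → -1 0 -3 -7 3 -9 5 1 -2 -8 -5 2 4
j=5: nums[5]=-9 ≤ 4 → i=5, swap nums[5],nums[5] (no change) → -1 0 -3 -7 3 -9 5 1 -2 -8 -5 2 4
j=6: nums[6]=5 > 4 → no swap
j=7: nums[7]=1 ≤ 4 → i=6, swap nums[6],nums[7] → -1 0 -3 -7 3 -9 1 5 -2 -8 -5 2 4
j=8: nums[8]=-2 ≤ 4 → i=7, swap nums[7],nums[8] → -1 0 -3 -7 3 -9 1 -2 5 -8 -5 2 4
j=9: nums[9]=-8 ≤ 4 → i=8, swap nums[8],nums[9] → -1 0 -3 -7 3 -9 1 -2 -8 5 -5 2 4
j=10: nums[10]=-5 ≤ 4 → i=9, swap nums[9],nums[10] → -1 0 -3 -7 3 -9 1 -2 -8 -5 5 2 4
j=11: nums[11]=2 ≤ 4 → i=10, swap nums[10],nums[11] → -1 0 -3 -7 3 -9 1 -2 -8 -5 2 5 4
final swap nums[11],nums[12] → -1 0 -3 -7 3 -9 1 -2 -8 -5 2 4 5; return 11
p = 11; k-1 = 8 < 11 ⇒ left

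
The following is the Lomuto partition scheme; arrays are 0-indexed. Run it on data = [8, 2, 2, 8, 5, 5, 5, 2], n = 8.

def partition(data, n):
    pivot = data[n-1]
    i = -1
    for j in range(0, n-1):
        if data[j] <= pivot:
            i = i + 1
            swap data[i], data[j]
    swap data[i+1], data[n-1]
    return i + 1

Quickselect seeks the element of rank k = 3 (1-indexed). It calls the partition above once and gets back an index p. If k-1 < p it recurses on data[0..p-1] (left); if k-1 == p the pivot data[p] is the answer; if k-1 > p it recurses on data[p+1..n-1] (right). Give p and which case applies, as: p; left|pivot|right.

2; pivot

pivot = data[7] = 2; i = -1
j=0: data[0]=8 > 2 → no swap
j=1: data[1]=2 ≤ 2 → i=0, swap data[0],data[1] → [2, 8, 2, 8, 5, 5, 5, 2]
j=2: data[2]=2 ≤ 2 → i=1, swap data[1],data[2] → [2, 2, 8, 8, 5, 5, 5, 2]
j=3: data[3]=8 > 2 → no swap
j=4: data[4]=5 > 2 → no swap
j=5: data[5]=5 > 2 → no swap
j=6: data[6]=5 > 2 → no swap
final swap data[2],data[7] → [2, 2, 2, 8, 5, 5, 5, 8]; return 2
p = 2; k-1 = 2 == 2 ⇒ pivot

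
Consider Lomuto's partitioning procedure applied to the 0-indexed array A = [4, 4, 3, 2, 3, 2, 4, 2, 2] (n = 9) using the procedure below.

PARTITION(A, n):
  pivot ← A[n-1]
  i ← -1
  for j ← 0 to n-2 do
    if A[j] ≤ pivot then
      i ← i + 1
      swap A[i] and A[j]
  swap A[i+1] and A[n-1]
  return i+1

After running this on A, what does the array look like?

pivot = A[8] = 2; i = -1
j=0: A[0]=4 > 2 → no swap
j=1: A[1]=4 > 2 → no swap
j=2: A[2]=3 > 2 → no swap
j=3: A[3]=2 ≤ 2 → i=0, swap A[0],A[3] → [2, 4, 3, 4, 3, 2, 4, 2, 2]
j=4: A[4]=3 > 2 → no swap
j=5: A[5]=2 ≤ 2 → i=1, swap A[1],A[5] → [2, 2, 3, 4, 3, 4, 4, 2, 2]
j=6: A[6]=4 > 2 → no swap
j=7: A[7]=2 ≤ 2 → i=2, swap A[2],A[7] → [2, 2, 2, 4, 3, 4, 4, 3, 2]
final swap A[3],A[8] → [2, 2, 2, 2, 3, 4, 4, 3, 4]; return 3

[2, 2, 2, 2, 3, 4, 4, 3, 4]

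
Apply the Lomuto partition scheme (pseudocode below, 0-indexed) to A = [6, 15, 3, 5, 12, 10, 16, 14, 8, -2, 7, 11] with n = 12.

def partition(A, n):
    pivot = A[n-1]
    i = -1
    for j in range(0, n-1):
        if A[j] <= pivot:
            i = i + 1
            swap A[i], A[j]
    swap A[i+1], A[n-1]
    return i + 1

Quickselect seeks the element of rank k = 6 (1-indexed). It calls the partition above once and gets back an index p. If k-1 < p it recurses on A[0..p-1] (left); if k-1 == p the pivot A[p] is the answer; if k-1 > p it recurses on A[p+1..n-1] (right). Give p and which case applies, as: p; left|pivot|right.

pivot=11, i=-1
j=0: 6≤11, i=0, swap(0,0) ⇒ [6, 15, 3, 5, 12, 10, 16, 14, 8, -2, 7, 11]
j=1: 15>11, skip
j=2: 3≤11, i=1, swap(1,2) ⇒ [6, 3, 15, 5, 12, 10, 16, 14, 8, -2, 7, 11]
j=3: 5≤11, i=2, swap(2,3) ⇒ [6, 3, 5, 15, 12, 10, 16, 14, 8, -2, 7, 11]
j=4: 12>11, skip
j=5: 10≤11, i=3, swap(3,5) ⇒ [6, 3, 5, 10, 12, 15, 16, 14, 8, -2, 7, 11]
j=6: 16>11, skip
j=7: 14>11, skip
j=8: 8≤11, i=4, swap(4,8) ⇒ [6, 3, 5, 10, 8, 15, 16, 14, 12, -2, 7, 11]
j=9: -2≤11, i=5, swap(5,9) ⇒ [6, 3, 5, 10, 8, -2, 16, 14, 12, 15, 7, 11]
j=10: 7≤11, i=6, swap(6,10) ⇒ [6, 3, 5, 10, 8, -2, 7, 14, 12, 15, 16, 11]
swap(7,11) ⇒ [6, 3, 5, 10, 8, -2, 7, 11, 12, 15, 16, 14]; return 7
p = 7; k-1 = 5 < 7 ⇒ left

7; left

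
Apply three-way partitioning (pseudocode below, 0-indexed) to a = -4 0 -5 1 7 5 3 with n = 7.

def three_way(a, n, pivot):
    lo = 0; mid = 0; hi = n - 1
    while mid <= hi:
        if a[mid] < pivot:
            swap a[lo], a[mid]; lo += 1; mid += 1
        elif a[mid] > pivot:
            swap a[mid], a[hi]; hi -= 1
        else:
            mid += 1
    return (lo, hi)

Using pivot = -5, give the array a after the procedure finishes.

pivot = -5; lo=0, mid=0, hi=6
a[mid]=-4>-5: swap a[0],a[6]; hi=5 → 3 0 -5 1 7 5 -4
a[mid]=3>-5: swap a[0],a[5]; hi=4 → 5 0 -5 1 7 3 -4
a[mid]=5>-5: swap a[0],a[4]; hi=3 → 7 0 -5 1 5 3 -4
a[mid]=7>-5: swap a[0],a[3]; hi=2 → 1 0 -5 7 5 3 -4
a[mid]=1>-5: swap a[0],a[2]; hi=1 → -5 0 1 7 5 3 -4
a[mid]=-5=-5: mid=1
a[mid]=0>-5: swap a[1],a[1]; hi=0 → -5 0 1 7 5 3 -4
end: lo=0, hi=0; a = -5 0 1 7 5 3 -4

-5 0 1 7 5 3 -4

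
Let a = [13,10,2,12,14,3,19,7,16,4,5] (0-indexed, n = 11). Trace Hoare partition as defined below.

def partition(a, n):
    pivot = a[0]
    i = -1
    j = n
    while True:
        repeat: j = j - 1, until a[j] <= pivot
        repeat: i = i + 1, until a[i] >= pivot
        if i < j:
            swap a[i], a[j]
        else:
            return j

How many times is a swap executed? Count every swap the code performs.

3

pivot = a[0] = 13; i = -1, j = 11
j→10 (a[10]=5≤13), i→0 (a[0]=13≥13); i<j, swap → [5,10,2,12,14,3,19,7,16,4,13]
j→9 (a[9]=4≤13), i→4 (a[4]=14≥13); i<j, swap → [5,10,2,12,4,3,19,7,16,14,13]
j→7 (a[7]=7≤13), i→6 (a[6]=19≥13); i<j, swap → [5,10,2,12,4,3,7,19,16,14,13]
j→6, i→7; i≥j, return j=6. a = [5,10,2,12,4,3,7,19,16,14,13]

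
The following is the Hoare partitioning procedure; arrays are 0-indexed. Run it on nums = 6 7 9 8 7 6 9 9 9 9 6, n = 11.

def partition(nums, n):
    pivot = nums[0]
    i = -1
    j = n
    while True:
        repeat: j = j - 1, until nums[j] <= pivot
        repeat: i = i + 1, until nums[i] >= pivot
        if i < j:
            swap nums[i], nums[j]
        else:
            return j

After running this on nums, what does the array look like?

pivot = nums[0] = 6; i = -1, j = 11
j→10 (nums[10]=6≤6), i→0 (nums[0]=6≥6); i<j, swap → 6 7 9 8 7 6 9 9 9 9 6
j→5 (nums[5]=6≤6), i→1 (nums[1]=7≥6); i<j, swap → 6 6 9 8 7 7 9 9 9 9 6
j→1, i→2; i≥j, return j=1. nums = 6 6 9 8 7 7 9 9 9 9 6

6 6 9 8 7 7 9 9 9 9 6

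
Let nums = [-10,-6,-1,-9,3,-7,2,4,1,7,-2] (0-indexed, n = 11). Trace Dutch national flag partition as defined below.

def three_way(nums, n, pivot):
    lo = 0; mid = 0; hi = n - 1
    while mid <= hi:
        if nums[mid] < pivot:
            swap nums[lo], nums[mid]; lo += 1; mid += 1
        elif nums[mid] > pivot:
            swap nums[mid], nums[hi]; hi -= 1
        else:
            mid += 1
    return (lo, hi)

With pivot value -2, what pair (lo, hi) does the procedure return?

(4, 4)

pivot = -2; lo=0, mid=0, hi=10
nums[mid]=-10<-2: swap nums[0],nums[0]; lo=1,mid=1 → [-10,-6,-1,-9,3,-7,2,4,1,7,-2]
nums[mid]=-6<-2: swap nums[1],nums[1]; lo=2,mid=2 → [-10,-6,-1,-9,3,-7,2,4,1,7,-2]
nums[mid]=-1>-2: swap nums[2],nums[10]; hi=9 → [-10,-6,-2,-9,3,-7,2,4,1,7,-1]
nums[mid]=-2=-2: mid=3
nums[mid]=-9<-2: swap nums[2],nums[3]; lo=3,mid=4 → [-10,-6,-9,-2,3,-7,2,4,1,7,-1]
nums[mid]=3>-2: swap nums[4],nums[9]; hi=8 → [-10,-6,-9,-2,7,-7,2,4,1,3,-1]
nums[mid]=7>-2: swap nums[4],nums[8]; hi=7 → [-10,-6,-9,-2,1,-7,2,4,7,3,-1]
nums[mid]=1>-2: swap nums[4],nums[7]; hi=6 → [-10,-6,-9,-2,4,-7,2,1,7,3,-1]
nums[mid]=4>-2: swap nums[4],nums[6]; hi=5 → [-10,-6,-9,-2,2,-7,4,1,7,3,-1]
nums[mid]=2>-2: swap nums[4],nums[5]; hi=4 → [-10,-6,-9,-2,-7,2,4,1,7,3,-1]
nums[mid]=-7<-2: swap nums[3],nums[4]; lo=4,mid=5 → [-10,-6,-9,-7,-2,2,4,1,7,3,-1]
end: lo=4, hi=4; nums = [-10,-6,-9,-7,-2,2,4,1,7,3,-1]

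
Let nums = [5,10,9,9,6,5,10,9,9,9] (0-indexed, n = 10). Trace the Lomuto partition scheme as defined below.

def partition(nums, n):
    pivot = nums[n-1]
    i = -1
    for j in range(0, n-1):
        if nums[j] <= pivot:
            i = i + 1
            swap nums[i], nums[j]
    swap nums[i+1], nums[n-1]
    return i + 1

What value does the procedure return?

pivot=9, i=-1
j=0: 5≤9, i=0, swap(0,0) ⇒ [5,10,9,9,6,5,10,9,9,9]
j=1: 10>9, skip
j=2: 9≤9, i=1, swap(1,2) ⇒ [5,9,10,9,6,5,10,9,9,9]
j=3: 9≤9, i=2, swap(2,3) ⇒ [5,9,9,10,6,5,10,9,9,9]
j=4: 6≤9, i=3, swap(3,4) ⇒ [5,9,9,6,10,5,10,9,9,9]
j=5: 5≤9, i=4, swap(4,5) ⇒ [5,9,9,6,5,10,10,9,9,9]
j=6: 10>9, skip
j=7: 9≤9, i=5, swap(5,7) ⇒ [5,9,9,6,5,9,10,10,9,9]
j=8: 9≤9, i=6, swap(6,8) ⇒ [5,9,9,6,5,9,9,10,10,9]
swap(7,9) ⇒ [5,9,9,6,5,9,9,9,10,10]; return 7

7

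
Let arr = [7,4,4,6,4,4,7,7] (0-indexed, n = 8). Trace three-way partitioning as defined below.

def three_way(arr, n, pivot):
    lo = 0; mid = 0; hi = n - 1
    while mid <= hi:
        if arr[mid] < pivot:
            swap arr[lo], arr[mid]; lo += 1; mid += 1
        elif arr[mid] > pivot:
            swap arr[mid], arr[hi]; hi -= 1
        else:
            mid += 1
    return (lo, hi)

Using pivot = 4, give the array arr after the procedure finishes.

lo=0 mid=0 hi=7
7>4: swap(0,7), hi=6 ⇒ [7,4,4,6,4,4,7,7]
7>4: swap(0,6), hi=5 ⇒ [7,4,4,6,4,4,7,7]
7>4: swap(0,5), hi=4 ⇒ [4,4,4,6,4,7,7,7]
4=4: mid=1
4=4: mid=2
4=4: mid=3
6>4: swap(3,4), hi=3 ⇒ [4,4,4,4,6,7,7,7]
4=4: mid=4
done. lo=0 hi=3; arr=[4,4,4,4,6,7,7,7]

[4,4,4,4,6,7,7,7]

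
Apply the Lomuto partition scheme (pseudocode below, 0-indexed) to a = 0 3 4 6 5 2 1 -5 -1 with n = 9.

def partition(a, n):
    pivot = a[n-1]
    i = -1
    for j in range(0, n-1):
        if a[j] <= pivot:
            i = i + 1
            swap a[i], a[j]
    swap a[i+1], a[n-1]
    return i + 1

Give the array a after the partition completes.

-5 -1 4 6 5 2 1 0 3

pivot = a[8] = -1; i = -1
j=0: a[0]=0 > -1 → no swap
j=1: a[1]=3 > -1 → no swap
j=2: a[2]=4 > -1 → no swap
j=3: a[3]=6 > -1 → no swap
j=4: a[4]=5 > -1 → no swap
j=5: a[5]=2 > -1 → no swap
j=6: a[6]=1 > -1 → no swap
j=7: a[7]=-5 ≤ -1 → i=0, swap a[0],a[7] → -5 3 4 6 5 2 1 0 -1
final swap a[1],a[8] → -5 -1 4 6 5 2 1 0 3; return 1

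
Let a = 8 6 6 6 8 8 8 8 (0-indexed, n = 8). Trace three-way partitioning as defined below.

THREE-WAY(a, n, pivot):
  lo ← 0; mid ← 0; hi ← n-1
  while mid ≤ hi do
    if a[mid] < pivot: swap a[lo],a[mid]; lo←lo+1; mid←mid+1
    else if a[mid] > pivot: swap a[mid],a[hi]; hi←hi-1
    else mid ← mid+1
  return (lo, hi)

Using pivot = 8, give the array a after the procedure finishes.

lo=0 mid=0 hi=7
8=8: mid=1
6<8: swap(0,1), lo=1 mid=2 ⇒ 6 8 6 6 8 8 8 8
6<8: swap(1,2), lo=2 mid=3 ⇒ 6 6 8 6 8 8 8 8
6<8: swap(2,3), lo=3 mid=4 ⇒ 6 6 6 8 8 8 8 8
8=8: mid=5
8=8: mid=6
8=8: mid=7
8=8: mid=8
done. lo=3 hi=7; a=6 6 6 8 8 8 8 8

6 6 6 8 8 8 8 8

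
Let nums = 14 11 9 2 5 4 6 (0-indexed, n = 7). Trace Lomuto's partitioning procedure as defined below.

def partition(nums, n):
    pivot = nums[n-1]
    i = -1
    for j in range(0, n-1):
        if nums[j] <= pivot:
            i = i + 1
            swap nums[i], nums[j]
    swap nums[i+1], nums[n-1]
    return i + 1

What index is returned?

pivot=6, i=-1
j=0: 14>6, skip
j=1: 11>6, skip
j=2: 9>6, skip
j=3: 2≤6, i=0, swap(0,3) ⇒ 2 11 9 14 5 4 6
j=4: 5≤6, i=1, swap(1,4) ⇒ 2 5 9 14 11 4 6
j=5: 4≤6, i=2, swap(2,5) ⇒ 2 5 4 14 11 9 6
swap(3,6) ⇒ 2 5 4 6 11 9 14; return 3

3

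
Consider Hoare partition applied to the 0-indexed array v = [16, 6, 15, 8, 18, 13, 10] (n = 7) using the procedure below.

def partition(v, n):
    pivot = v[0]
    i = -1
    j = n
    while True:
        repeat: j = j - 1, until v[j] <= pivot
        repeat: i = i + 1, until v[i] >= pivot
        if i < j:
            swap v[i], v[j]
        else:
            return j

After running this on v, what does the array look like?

[10, 6, 15, 8, 13, 18, 16]

pivot=16
j stops at 6 (10), i stops at 0 (16); swap ⇒ [10, 6, 15, 8, 18, 13, 16]
j stops at 5 (13), i stops at 4 (18); swap ⇒ [10, 6, 15, 8, 13, 18, 16]
j stops at 4, i stops at 5; i≥j ⇒ return 4. v=[10, 6, 15, 8, 13, 18, 16]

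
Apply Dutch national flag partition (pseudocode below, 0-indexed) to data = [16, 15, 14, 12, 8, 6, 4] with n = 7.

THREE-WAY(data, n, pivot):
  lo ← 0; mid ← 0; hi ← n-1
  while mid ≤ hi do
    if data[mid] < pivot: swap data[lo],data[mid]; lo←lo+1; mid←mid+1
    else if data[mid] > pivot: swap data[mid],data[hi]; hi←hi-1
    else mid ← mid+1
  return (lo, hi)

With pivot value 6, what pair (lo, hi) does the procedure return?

(1, 1)

pivot = 6; lo=0, mid=0, hi=6
data[mid]=16>6: swap data[0],data[6]; hi=5 → [4, 15, 14, 12, 8, 6, 16]
data[mid]=4<6: swap data[0],data[0]; lo=1,mid=1 → [4, 15, 14, 12, 8, 6, 16]
data[mid]=15>6: swap data[1],data[5]; hi=4 → [4, 6, 14, 12, 8, 15, 16]
data[mid]=6=6: mid=2
data[mid]=14>6: swap data[2],data[4]; hi=3 → [4, 6, 8, 12, 14, 15, 16]
data[mid]=8>6: swap data[2],data[3]; hi=2 → [4, 6, 12, 8, 14, 15, 16]
data[mid]=12>6: swap data[2],data[2]; hi=1 → [4, 6, 12, 8, 14, 15, 16]
end: lo=1, hi=1; data = [4, 6, 12, 8, 14, 15, 16]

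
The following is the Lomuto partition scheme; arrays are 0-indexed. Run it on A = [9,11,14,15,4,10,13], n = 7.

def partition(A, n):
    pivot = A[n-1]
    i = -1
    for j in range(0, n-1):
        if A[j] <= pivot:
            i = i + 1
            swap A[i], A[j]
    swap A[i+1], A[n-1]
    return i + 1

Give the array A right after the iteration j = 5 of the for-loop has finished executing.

pivot = A[6] = 13; i = -1
j=0: A[0]=9 ≤ 13 → i=0, swap A[0],A[0] (no change) → [9,11,14,15,4,10,13]
j=1: A[1]=11 ≤ 13 → i=1, swap A[1],A[1] (no change) → [9,11,14,15,4,10,13]
j=2: A[2]=14 > 13 → no swap
j=3: A[3]=15 > 13 → no swap
j=4: A[4]=4 ≤ 13 → i=2, swap A[2],A[4] → [9,11,4,15,14,10,13]
j=5: A[5]=10 ≤ 13 → i=3, swap A[3],A[5] → [9,11,4,10,14,15,13]
(after j=5) A = [9,11,4,10,14,15,13]

[9,11,4,10,14,15,13]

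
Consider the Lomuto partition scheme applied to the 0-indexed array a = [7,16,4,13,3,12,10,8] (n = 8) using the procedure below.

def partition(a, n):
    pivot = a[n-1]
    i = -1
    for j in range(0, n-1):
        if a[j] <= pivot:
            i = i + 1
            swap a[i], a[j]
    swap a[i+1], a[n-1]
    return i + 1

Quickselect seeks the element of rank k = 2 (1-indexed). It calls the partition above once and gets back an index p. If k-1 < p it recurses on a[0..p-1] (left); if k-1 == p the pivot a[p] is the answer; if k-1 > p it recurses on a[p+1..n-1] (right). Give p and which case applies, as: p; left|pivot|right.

pivot=8, i=-1
j=0: 7≤8, i=0, swap(0,0) ⇒ [7,16,4,13,3,12,10,8]
j=1: 16>8, skip
j=2: 4≤8, i=1, swap(1,2) ⇒ [7,4,16,13,3,12,10,8]
j=3: 13>8, skip
j=4: 3≤8, i=2, swap(2,4) ⇒ [7,4,3,13,16,12,10,8]
j=5: 12>8, skip
j=6: 10>8, skip
swap(3,7) ⇒ [7,4,3,8,16,12,10,13]; return 3
p = 3; k-1 = 1 < 3 ⇒ left

3; left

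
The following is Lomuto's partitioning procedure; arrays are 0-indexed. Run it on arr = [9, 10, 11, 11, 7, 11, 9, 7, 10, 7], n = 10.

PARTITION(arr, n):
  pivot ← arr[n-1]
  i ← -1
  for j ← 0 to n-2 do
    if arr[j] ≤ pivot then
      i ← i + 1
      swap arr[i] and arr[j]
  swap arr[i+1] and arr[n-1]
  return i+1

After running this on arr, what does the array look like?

pivot = arr[9] = 7; i = -1
j=0: arr[0]=9 > 7 → no swap
j=1: arr[1]=10 > 7 → no swap
j=2: arr[2]=11 > 7 → no swap
j=3: arr[3]=11 > 7 → no swap
j=4: arr[4]=7 ≤ 7 → i=0, swap arr[0],arr[4] → [7, 10, 11, 11, 9, 11, 9, 7, 10, 7]
j=5: arr[5]=11 > 7 → no swap
j=6: arr[6]=9 > 7 → no swap
j=7: arr[7]=7 ≤ 7 → i=1, swap arr[1],arr[7] → [7, 7, 11, 11, 9, 11, 9, 10, 10, 7]
j=8: arr[8]=10 > 7 → no swap
final swap arr[2],arr[9] → [7, 7, 7, 11, 9, 11, 9, 10, 10, 11]; return 2

[7, 7, 7, 11, 9, 11, 9, 10, 10, 11]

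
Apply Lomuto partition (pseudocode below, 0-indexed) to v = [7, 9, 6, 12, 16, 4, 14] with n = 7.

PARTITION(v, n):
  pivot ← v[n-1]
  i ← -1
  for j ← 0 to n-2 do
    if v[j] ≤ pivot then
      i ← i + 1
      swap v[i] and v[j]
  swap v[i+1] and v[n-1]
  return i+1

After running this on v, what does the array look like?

pivot = v[6] = 14; i = -1
j=0: v[0]=7 ≤ 14 → i=0, swap v[0],v[0] (no change) → [7, 9, 6, 12, 16, 4, 14]
j=1: v[1]=9 ≤ 14 → i=1, swap v[1],v[1] (no change) → [7, 9, 6, 12, 16, 4, 14]
j=2: v[2]=6 ≤ 14 → i=2, swap v[2],v[2] (no change) → [7, 9, 6, 12, 16, 4, 14]
j=3: v[3]=12 ≤ 14 → i=3, swap v[3],v[3] (no change) → [7, 9, 6, 12, 16, 4, 14]
j=4: v[4]=16 > 14 → no swap
j=5: v[5]=4 ≤ 14 → i=4, swap v[4],v[5] → [7, 9, 6, 12, 4, 16, 14]
final swap v[5],v[6] → [7, 9, 6, 12, 4, 14, 16]; return 5

[7, 9, 6, 12, 4, 14, 16]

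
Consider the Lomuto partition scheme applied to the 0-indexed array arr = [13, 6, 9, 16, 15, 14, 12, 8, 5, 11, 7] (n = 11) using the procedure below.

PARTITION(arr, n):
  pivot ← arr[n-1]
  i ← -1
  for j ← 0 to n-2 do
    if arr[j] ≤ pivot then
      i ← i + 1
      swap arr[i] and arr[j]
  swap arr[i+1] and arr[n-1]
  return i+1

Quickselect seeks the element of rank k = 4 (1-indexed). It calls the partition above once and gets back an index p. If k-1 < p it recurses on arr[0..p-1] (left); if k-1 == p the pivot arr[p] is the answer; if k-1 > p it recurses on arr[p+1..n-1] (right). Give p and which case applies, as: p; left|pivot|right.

pivot = arr[10] = 7; i = -1
j=0: arr[0]=13 > 7 → no swap
j=1: arr[1]=6 ≤ 7 → i=0, swap arr[0],arr[1] → [6, 13, 9, 16, 15, 14, 12, 8, 5, 11, 7]
j=2: arr[2]=9 > 7 → no swap
j=3: arr[3]=16 > 7 → no swap
j=4: arr[4]=15 > 7 → no swap
j=5: arr[5]=14 > 7 → no swap
j=6: arr[6]=12 > 7 → no swap
j=7: arr[7]=8 > 7 → no swap
j=8: arr[8]=5 ≤ 7 → i=1, swap arr[1],arr[8] → [6, 5, 9, 16, 15, 14, 12, 8, 13, 11, 7]
j=9: arr[9]=11 > 7 → no swap
final swap arr[2],arr[10] → [6, 5, 7, 16, 15, 14, 12, 8, 13, 11, 9]; return 2
p = 2; k-1 = 3 > 2 ⇒ right

2; right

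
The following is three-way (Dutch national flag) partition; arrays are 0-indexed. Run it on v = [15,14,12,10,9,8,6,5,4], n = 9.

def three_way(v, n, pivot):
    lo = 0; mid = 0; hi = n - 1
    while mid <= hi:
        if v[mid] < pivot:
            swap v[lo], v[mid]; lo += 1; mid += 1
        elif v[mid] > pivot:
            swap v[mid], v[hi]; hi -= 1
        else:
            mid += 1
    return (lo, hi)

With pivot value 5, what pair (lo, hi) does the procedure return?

(1, 1)

pivot = 5; lo=0, mid=0, hi=8
v[mid]=15>5: swap v[0],v[8]; hi=7 → [4,14,12,10,9,8,6,5,15]
v[mid]=4<5: swap v[0],v[0]; lo=1,mid=1 → [4,14,12,10,9,8,6,5,15]
v[mid]=14>5: swap v[1],v[7]; hi=6 → [4,5,12,10,9,8,6,14,15]
v[mid]=5=5: mid=2
v[mid]=12>5: swap v[2],v[6]; hi=5 → [4,5,6,10,9,8,12,14,15]
v[mid]=6>5: swap v[2],v[5]; hi=4 → [4,5,8,10,9,6,12,14,15]
v[mid]=8>5: swap v[2],v[4]; hi=3 → [4,5,9,10,8,6,12,14,15]
v[mid]=9>5: swap v[2],v[3]; hi=2 → [4,5,10,9,8,6,12,14,15]
v[mid]=10>5: swap v[2],v[2]; hi=1 → [4,5,10,9,8,6,12,14,15]
end: lo=1, hi=1; v = [4,5,10,9,8,6,12,14,15]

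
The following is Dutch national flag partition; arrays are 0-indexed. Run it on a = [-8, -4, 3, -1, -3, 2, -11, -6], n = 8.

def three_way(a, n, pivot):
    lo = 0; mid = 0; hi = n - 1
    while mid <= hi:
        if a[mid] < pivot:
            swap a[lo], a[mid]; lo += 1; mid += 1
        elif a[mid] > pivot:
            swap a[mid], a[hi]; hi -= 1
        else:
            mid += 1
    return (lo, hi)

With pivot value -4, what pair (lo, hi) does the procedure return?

pivot = -4; lo=0, mid=0, hi=7
a[mid]=-8<-4: swap a[0],a[0]; lo=1,mid=1 → [-8, -4, 3, -1, -3, 2, -11, -6]
a[mid]=-4=-4: mid=2
a[mid]=3>-4: swap a[2],a[7]; hi=6 → [-8, -4, -6, -1, -3, 2, -11, 3]
a[mid]=-6<-4: swap a[1],a[2]; lo=2,mid=3 → [-8, -6, -4, -1, -3, 2, -11, 3]
a[mid]=-1>-4: swap a[3],a[6]; hi=5 → [-8, -6, -4, -11, -3, 2, -1, 3]
a[mid]=-11<-4: swap a[2],a[3]; lo=3,mid=4 → [-8, -6, -11, -4, -3, 2, -1, 3]
a[mid]=-3>-4: swap a[4],a[5]; hi=4 → [-8, -6, -11, -4, 2, -3, -1, 3]
a[mid]=2>-4: swap a[4],a[4]; hi=3 → [-8, -6, -11, -4, 2, -3, -1, 3]
end: lo=3, hi=3; a = [-8, -6, -11, -4, 2, -3, -1, 3]

(3, 3)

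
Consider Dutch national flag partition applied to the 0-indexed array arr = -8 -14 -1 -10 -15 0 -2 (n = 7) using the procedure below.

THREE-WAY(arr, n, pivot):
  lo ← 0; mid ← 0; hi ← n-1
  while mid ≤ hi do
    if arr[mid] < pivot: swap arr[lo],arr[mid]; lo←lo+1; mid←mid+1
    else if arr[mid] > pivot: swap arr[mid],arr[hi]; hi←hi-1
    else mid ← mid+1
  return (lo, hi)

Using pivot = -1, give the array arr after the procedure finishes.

pivot = -1; lo=0, mid=0, hi=6
arr[mid]=-8<-1: swap arr[0],arr[0]; lo=1,mid=1 → -8 -14 -1 -10 -15 0 -2
arr[mid]=-14<-1: swap arr[1],arr[1]; lo=2,mid=2 → -8 -14 -1 -10 -15 0 -2
arr[mid]=-1=-1: mid=3
arr[mid]=-10<-1: swap arr[2],arr[3]; lo=3,mid=4 → -8 -14 -10 -1 -15 0 -2
arr[mid]=-15<-1: swap arr[3],arr[4]; lo=4,mid=5 → -8 -14 -10 -15 -1 0 -2
arr[mid]=0>-1: swap arr[5],arr[6]; hi=5 → -8 -14 -10 -15 -1 -2 0
arr[mid]=-2<-1: swap arr[4],arr[5]; lo=5,mid=6 → -8 -14 -10 -15 -2 -1 0
end: lo=5, hi=5; arr = -8 -14 -10 -15 -2 -1 0

-8 -14 -10 -15 -2 -1 0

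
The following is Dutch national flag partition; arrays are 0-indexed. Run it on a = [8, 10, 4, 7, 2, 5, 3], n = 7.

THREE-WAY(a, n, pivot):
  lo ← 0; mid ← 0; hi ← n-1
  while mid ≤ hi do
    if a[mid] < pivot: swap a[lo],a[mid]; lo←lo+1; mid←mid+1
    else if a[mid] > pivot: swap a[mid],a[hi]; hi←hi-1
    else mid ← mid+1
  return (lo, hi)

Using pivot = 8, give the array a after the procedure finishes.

pivot = 8; lo=0, mid=0, hi=6
a[mid]=8=8: mid=1
a[mid]=10>8: swap a[1],a[6]; hi=5 → [8, 3, 4, 7, 2, 5, 10]
a[mid]=3<8: swap a[0],a[1]; lo=1,mid=2 → [3, 8, 4, 7, 2, 5, 10]
a[mid]=4<8: swap a[1],a[2]; lo=2,mid=3 → [3, 4, 8, 7, 2, 5, 10]
a[mid]=7<8: swap a[2],a[3]; lo=3,mid=4 → [3, 4, 7, 8, 2, 5, 10]
a[mid]=2<8: swap a[3],a[4]; lo=4,mid=5 → [3, 4, 7, 2, 8, 5, 10]
a[mid]=5<8: swap a[4],a[5]; lo=5,mid=6 → [3, 4, 7, 2, 5, 8, 10]
end: lo=5, hi=5; a = [3, 4, 7, 2, 5, 8, 10]

[3, 4, 7, 2, 5, 8, 10]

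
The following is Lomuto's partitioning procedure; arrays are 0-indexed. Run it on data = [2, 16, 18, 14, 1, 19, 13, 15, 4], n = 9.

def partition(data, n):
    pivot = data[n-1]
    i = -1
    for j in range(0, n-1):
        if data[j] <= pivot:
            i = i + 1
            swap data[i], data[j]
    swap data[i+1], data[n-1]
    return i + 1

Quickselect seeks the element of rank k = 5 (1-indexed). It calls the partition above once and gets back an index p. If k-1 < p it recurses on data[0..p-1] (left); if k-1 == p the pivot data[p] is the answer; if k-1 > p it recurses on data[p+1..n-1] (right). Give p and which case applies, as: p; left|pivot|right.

2; right

pivot=4, i=-1
j=0: 2≤4, i=0, swap(0,0) ⇒ [2, 16, 18, 14, 1, 19, 13, 15, 4]
j=1: 16>4, skip
j=2: 18>4, skip
j=3: 14>4, skip
j=4: 1≤4, i=1, swap(1,4) ⇒ [2, 1, 18, 14, 16, 19, 13, 15, 4]
j=5: 19>4, skip
j=6: 13>4, skip
j=7: 15>4, skip
swap(2,8) ⇒ [2, 1, 4, 14, 16, 19, 13, 15, 18]; return 2
p = 2; k-1 = 4 > 2 ⇒ right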